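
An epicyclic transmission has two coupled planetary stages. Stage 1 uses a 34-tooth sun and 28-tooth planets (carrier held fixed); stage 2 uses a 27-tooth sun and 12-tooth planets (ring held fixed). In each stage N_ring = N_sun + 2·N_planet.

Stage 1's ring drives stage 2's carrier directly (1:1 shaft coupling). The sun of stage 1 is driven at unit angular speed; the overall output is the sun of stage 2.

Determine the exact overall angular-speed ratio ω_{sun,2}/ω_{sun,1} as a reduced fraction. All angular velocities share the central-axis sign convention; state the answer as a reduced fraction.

Stage 1: N_ring = 34 + 2·28 = 90
Stage 1: 34(ω_s−ω_c) = −90(ω_r−ω_c),  ω_c=0, ω_s=1
Stage 1: ω_r = 0 − (34/90)(1−0) = -17/45
  ⇒ ω_r¹/ω_s¹ = -17/45
Stage 2: N_ring = 27 + 2·12 = 51
Stage 2: 27(ω_s−ω_c) = −51(ω_r−ω_c),  ω_r=0, ω_c=1
Stage 2: ω_s = 1 − (51/27)(0−1) = 26/9
  ⇒ ω_s²/ω_c² = 26/9
Coupling ω_c² = ω_r¹ ⇒ overall = -17/45 × 26/9 = -442/405

-442/405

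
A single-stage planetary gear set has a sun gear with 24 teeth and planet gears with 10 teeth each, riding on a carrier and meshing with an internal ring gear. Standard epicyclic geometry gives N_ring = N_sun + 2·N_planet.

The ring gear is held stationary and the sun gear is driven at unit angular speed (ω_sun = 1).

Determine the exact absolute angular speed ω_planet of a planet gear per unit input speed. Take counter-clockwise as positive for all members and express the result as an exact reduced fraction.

-6/5

N_ring = 24 + 2·10 = 44
24(ω_s−ω_c) = −44(ω_r−ω_c),  ω_r=0, ω_s=1
24(1−ω_c) = −44(0−ω_c)  ⇒  68ω_c = 24  ⇒  ω_c = 6/17
sun–planet: 24·(1−6/17) = −10·(ω_p−ω_c)  ⇒  ω_p−ω_c = −(24/10)·(11/17) = -132/85
ω_p = 6/17 − 132/85 = -6/5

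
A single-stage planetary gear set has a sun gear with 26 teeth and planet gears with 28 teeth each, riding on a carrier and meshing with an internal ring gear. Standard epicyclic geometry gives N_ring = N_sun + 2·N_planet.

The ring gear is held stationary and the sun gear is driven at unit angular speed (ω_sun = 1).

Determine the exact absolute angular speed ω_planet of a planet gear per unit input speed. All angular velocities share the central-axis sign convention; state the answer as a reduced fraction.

N_ring = 26 + 2·28 = 82
26(ω_s−ω_c) = −82(ω_r−ω_c),  ω_r=0, ω_s=1
26(1−ω_c) = −82(0−ω_c)  ⇒  108ω_c = 26  ⇒  ω_c = 13/54
sun–planet: 26·(1−13/54) = −28·(ω_p−ω_c)  ⇒  ω_p−ω_c = −(26/28)·(41/54) = -533/756
ω_p = 13/54 − 533/756 = -13/28

-13/28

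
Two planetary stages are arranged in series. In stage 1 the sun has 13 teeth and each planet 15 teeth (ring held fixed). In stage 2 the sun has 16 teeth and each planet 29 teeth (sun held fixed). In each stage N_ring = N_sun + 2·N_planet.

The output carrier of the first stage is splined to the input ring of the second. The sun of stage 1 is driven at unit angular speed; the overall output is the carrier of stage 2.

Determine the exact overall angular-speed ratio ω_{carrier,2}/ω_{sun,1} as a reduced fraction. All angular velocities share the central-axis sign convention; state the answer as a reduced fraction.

481/2520

Stage 1: N_ring = 13 + 2·15 = 43
Stage 1: 13(ω_s−ω_c) = −43(ω_r−ω_c),  ω_r=0, ω_s=1
Stage 1: 13(1−ω_c) = −43(0−ω_c)  ⇒  56ω_c = 13  ⇒  ω_c = 13/56
  ⇒ ω_c¹/ω_s¹ = 13/56
Stage 2: N_ring = 16 + 2·29 = 74
Stage 2: 16(ω_s−ω_c) = −74(ω_r−ω_c),  ω_s=0, ω_r=1
Stage 2: 16(0−ω_c) = −74(1−ω_c)  ⇒  90ω_c = 74  ⇒  ω_c = 37/45
  ⇒ ω_c²/ω_r² = 37/45
Coupling ω_r² = ω_c¹ ⇒ overall = 13/56 × 37/45 = 481/2520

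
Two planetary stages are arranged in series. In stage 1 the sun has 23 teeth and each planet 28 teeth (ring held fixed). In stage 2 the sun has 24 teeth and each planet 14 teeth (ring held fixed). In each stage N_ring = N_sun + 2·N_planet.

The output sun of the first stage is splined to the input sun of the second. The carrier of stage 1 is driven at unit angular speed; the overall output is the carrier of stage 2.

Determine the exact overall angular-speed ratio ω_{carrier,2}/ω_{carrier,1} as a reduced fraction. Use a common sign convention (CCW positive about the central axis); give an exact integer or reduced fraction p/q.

Stage 1: N_ring = 23 + 2·28 = 79
Stage 1: 23(ω_s−ω_c) = −79(ω_r−ω_c),  ω_r=0, ω_c=1
Stage 1: ω_s = 1 − (79/23)(0−1) = 102/23
  ⇒ ω_s¹/ω_c¹ = 102/23
Stage 2: N_ring = 24 + 2·14 = 52
Stage 2: 24(ω_s−ω_c) = −52(ω_r−ω_c),  ω_r=0, ω_s=1
Stage 2: 24(1−ω_c) = −52(0−ω_c)  ⇒  76ω_c = 24  ⇒  ω_c = 6/19
  ⇒ ω_c²/ω_s² = 6/19
Coupling ω_s² = ω_s¹ ⇒ overall = 102/23 × 6/19 = 612/437

612/437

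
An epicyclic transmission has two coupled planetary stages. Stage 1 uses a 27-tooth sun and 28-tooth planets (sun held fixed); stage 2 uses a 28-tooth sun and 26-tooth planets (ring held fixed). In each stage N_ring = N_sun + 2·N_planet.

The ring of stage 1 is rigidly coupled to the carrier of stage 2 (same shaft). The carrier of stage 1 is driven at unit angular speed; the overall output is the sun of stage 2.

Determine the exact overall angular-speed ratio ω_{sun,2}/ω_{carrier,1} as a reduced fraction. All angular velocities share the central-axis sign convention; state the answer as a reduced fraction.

Stage 1: N_ring = 27 + 2·28 = 83
Stage 1: 27(ω_s−ω_c) = −83(ω_r−ω_c),  ω_s=0, ω_c=1
Stage 1: ω_r = 1 − (27/83)(0−1) = 110/83
  ⇒ ω_r¹/ω_c¹ = 110/83
Stage 2: N_ring = 28 + 2·26 = 80
Stage 2: 28(ω_s−ω_c) = −80(ω_r−ω_c),  ω_r=0, ω_c=1
Stage 2: ω_s = 1 − (80/28)(0−1) = 27/7
  ⇒ ω_s²/ω_c² = 27/7
Coupling ω_c² = ω_r¹ ⇒ overall = 110/83 × 27/7 = 2970/581

2970/581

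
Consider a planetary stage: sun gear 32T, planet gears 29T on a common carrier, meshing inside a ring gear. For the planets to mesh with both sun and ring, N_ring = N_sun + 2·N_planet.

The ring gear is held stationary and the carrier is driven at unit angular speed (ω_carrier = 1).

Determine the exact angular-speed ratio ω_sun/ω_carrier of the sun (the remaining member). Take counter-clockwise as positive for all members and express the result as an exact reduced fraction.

N_ring = 32 + 2·29 = 90
32(ω_s−ω_c) = −90(ω_r−ω_c),  ω_r=0, ω_c=1
ω_s = 1 − (90/32)(0−1) = 61/16
ω_s/ω_c = 61/16

61/16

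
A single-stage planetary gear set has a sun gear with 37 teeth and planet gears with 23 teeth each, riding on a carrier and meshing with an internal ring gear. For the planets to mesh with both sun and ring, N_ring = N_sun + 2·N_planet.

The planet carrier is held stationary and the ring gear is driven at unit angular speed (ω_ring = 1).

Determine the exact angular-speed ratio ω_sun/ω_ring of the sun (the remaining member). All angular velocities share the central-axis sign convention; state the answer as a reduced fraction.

-83/37

N_ring = 37 + 2·23 = 83
37(ω_s−ω_c) = −83(ω_r−ω_c),  ω_c=0, ω_r=1
ω_s = 0 − (83/37)(1−0) = -83/37
ω_s/ω_r = -83/37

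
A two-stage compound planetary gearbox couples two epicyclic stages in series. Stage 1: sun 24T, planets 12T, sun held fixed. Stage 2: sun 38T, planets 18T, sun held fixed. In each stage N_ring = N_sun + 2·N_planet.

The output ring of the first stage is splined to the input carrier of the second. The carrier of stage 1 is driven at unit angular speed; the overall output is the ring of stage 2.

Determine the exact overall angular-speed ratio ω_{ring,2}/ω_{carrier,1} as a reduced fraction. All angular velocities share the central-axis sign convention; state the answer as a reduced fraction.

Stage 1: N_ring = 24 + 2·12 = 48
Stage 1: 24(ω_s−ω_c) = −48(ω_r−ω_c),  ω_s=0, ω_c=1
Stage 1: ω_r = 1 − (24/48)(0−1) = 3/2
  ⇒ ω_r¹/ω_c¹ = 3/2
Stage 2: N_ring = 38 + 2·18 = 74
Stage 2: 38(ω_s−ω_c) = −74(ω_r−ω_c),  ω_s=0, ω_c=1
Stage 2: ω_r = 1 − (38/74)(0−1) = 56/37
  ⇒ ω_r²/ω_c² = 56/37
Coupling ω_c² = ω_r¹ ⇒ overall = 3/2 × 56/37 = 84/37

84/37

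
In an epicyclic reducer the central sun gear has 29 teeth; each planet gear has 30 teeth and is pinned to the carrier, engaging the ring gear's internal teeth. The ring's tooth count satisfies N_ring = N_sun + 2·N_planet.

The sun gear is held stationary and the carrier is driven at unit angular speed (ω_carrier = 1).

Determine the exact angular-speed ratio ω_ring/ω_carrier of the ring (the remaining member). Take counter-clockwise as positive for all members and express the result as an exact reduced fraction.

N_ring = 29 + 2·30 = 89
29(ω_s−ω_c) = −89(ω_r−ω_c),  ω_s=0, ω_c=1
ω_r = 1 − (29/89)(0−1) = 118/89
ω_r/ω_c = 118/89

118/89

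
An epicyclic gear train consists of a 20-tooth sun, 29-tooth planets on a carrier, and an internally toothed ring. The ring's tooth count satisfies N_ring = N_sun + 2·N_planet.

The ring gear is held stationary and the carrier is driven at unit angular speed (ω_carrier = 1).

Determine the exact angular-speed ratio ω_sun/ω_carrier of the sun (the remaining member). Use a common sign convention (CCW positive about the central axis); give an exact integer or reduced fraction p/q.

N_ring = 20 + 2·29 = 78
20(ω_s−ω_c) = −78(ω_r−ω_c),  ω_r=0, ω_c=1
ω_s = 1 − (78/20)(0−1) = 49/10
ω_s/ω_c = 49/10

49/10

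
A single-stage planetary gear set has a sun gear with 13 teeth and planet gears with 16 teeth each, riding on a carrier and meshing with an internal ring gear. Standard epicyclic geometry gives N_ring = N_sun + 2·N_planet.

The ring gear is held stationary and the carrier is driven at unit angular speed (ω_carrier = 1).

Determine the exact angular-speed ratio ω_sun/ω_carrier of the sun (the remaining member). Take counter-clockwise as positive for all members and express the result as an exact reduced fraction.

N_ring = 13 + 2·16 = 45
13(ω_s−ω_c) = −45(ω_r−ω_c),  ω_r=0, ω_c=1
ω_s = 1 − (45/13)(0−1) = 58/13
ω_s/ω_c = 58/13

58/13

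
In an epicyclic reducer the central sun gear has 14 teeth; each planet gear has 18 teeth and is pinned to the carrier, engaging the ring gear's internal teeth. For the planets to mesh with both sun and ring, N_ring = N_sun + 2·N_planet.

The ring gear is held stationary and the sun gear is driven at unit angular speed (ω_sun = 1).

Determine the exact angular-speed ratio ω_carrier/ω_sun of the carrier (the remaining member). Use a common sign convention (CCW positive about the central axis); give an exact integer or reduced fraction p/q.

N_ring = 14 + 2·18 = 50
14(ω_s−ω_c) = −50(ω_r−ω_c),  ω_r=0, ω_s=1
14(1−ω_c) = −50(0−ω_c)  ⇒  64ω_c = 14  ⇒  ω_c = 7/32
ω_c/ω_s = 7/32

7/32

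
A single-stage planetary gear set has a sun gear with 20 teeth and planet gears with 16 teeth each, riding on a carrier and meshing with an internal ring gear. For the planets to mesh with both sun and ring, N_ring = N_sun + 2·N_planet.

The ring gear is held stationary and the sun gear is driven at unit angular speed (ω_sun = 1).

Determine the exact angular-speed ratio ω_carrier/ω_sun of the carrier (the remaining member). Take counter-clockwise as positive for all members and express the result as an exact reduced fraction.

5/18

N_ring = 20 + 2·16 = 52
20(ω_s−ω_c) = −52(ω_r−ω_c),  ω_r=0, ω_s=1
20(1−ω_c) = −52(0−ω_c)  ⇒  72ω_c = 20  ⇒  ω_c = 5/18
ω_c/ω_s = 5/18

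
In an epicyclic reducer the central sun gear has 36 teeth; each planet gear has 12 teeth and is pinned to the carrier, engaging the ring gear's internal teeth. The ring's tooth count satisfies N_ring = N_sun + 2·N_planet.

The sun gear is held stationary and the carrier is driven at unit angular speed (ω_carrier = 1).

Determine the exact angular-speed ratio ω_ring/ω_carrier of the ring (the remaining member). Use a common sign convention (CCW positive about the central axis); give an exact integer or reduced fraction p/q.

8/5

N_ring = 36 + 2·12 = 60
36(ω_s−ω_c) = −60(ω_r−ω_c),  ω_s=0, ω_c=1
ω_r = 1 − (36/60)(0−1) = 8/5
ω_r/ω_c = 8/5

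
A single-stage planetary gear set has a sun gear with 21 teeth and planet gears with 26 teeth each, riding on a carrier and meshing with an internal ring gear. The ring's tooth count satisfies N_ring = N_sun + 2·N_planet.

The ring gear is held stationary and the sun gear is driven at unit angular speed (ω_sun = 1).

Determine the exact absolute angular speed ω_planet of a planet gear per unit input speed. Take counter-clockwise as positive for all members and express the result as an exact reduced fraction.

-21/52

N_ring = 21 + 2·26 = 73
21(ω_s−ω_c) = −73(ω_r−ω_c),  ω_r=0, ω_s=1
21(1−ω_c) = −73(0−ω_c)  ⇒  94ω_c = 21  ⇒  ω_c = 21/94
sun–planet: 21·(1−21/94) = −26·(ω_p−ω_c)  ⇒  ω_p−ω_c = −(21/26)·(73/94) = -1533/2444
ω_p = 21/94 − 1533/2444 = -21/52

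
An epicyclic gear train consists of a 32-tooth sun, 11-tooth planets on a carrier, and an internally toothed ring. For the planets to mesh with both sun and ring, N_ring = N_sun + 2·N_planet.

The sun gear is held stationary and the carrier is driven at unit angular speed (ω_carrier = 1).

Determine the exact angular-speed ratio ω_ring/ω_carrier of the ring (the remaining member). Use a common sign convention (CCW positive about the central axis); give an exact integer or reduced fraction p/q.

43/27

N_ring = 32 + 2·11 = 54
32(ω_s−ω_c) = −54(ω_r−ω_c),  ω_s=0, ω_c=1
ω_r = 1 − (32/54)(0−1) = 43/27
ω_r/ω_c = 43/27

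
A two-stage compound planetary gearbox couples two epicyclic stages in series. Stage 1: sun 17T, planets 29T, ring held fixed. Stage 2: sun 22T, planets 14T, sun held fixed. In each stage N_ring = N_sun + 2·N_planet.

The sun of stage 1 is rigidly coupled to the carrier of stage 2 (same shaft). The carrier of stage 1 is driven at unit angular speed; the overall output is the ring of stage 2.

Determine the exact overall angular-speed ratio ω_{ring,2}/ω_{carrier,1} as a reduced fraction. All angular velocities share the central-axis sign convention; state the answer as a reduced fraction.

Stage 1: N_ring = 17 + 2·29 = 75
Stage 1: 17(ω_s−ω_c) = −75(ω_r−ω_c),  ω_r=0, ω_c=1
Stage 1: ω_s = 1 − (75/17)(0−1) = 92/17
  ⇒ ω_s¹/ω_c¹ = 92/17
Stage 2: N_ring = 22 + 2·14 = 50
Stage 2: 22(ω_s−ω_c) = −50(ω_r−ω_c),  ω_s=0, ω_c=1
Stage 2: ω_r = 1 − (22/50)(0−1) = 36/25
  ⇒ ω_r²/ω_c² = 36/25
Coupling ω_c² = ω_s¹ ⇒ overall = 92/17 × 36/25 = 3312/425

3312/425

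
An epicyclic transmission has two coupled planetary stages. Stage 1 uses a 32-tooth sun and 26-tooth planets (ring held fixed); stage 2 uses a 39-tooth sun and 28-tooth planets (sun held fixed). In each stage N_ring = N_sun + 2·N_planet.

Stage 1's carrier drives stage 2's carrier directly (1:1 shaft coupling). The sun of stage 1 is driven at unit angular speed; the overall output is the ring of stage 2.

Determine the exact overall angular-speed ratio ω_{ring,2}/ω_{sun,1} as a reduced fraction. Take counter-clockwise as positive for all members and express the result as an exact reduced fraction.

1072/2755

Stage 1: N_ring = 32 + 2·26 = 84
Stage 1: 32(ω_s−ω_c) = −84(ω_r−ω_c),  ω_r=0, ω_s=1
Stage 1: 32(1−ω_c) = −84(0−ω_c)  ⇒  116ω_c = 32  ⇒  ω_c = 8/29
  ⇒ ω_c¹/ω_s¹ = 8/29
Stage 2: N_ring = 39 + 2·28 = 95
Stage 2: 39(ω_s−ω_c) = −95(ω_r−ω_c),  ω_s=0, ω_c=1
Stage 2: ω_r = 1 − (39/95)(0−1) = 134/95
  ⇒ ω_r²/ω_c² = 134/95
Coupling ω_c² = ω_c¹ ⇒ overall = 8/29 × 134/95 = 1072/2755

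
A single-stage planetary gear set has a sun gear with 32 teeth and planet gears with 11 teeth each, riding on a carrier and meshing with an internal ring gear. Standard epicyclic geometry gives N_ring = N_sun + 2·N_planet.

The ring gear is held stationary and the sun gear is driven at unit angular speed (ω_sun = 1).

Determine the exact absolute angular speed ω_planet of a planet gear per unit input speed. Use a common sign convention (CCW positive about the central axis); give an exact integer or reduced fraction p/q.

N_ring = 32 + 2·11 = 54
32(ω_s−ω_c) = −54(ω_r−ω_c),  ω_r=0, ω_s=1
32(1−ω_c) = −54(0−ω_c)  ⇒  86ω_c = 32  ⇒  ω_c = 16/43
sun–planet: 32·(1−16/43) = −11·(ω_p−ω_c)  ⇒  ω_p−ω_c = −(32/11)·(27/43) = -864/473
ω_p = 16/43 − 864/473 = -16/11

-16/11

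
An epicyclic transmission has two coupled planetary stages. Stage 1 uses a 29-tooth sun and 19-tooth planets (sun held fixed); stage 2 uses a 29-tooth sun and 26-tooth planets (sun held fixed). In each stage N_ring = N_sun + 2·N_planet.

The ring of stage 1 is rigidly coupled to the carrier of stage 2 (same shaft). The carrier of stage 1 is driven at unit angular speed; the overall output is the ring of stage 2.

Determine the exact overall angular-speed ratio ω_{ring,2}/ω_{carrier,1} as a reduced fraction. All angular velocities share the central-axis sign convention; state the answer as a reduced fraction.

Stage 1: N_ring = 29 + 2·19 = 67
Stage 1: 29(ω_s−ω_c) = −67(ω_r−ω_c),  ω_s=0, ω_c=1
Stage 1: ω_r = 1 − (29/67)(0−1) = 96/67
  ⇒ ω_r¹/ω_c¹ = 96/67
Stage 2: N_ring = 29 + 2·26 = 81
Stage 2: 29(ω_s−ω_c) = −81(ω_r−ω_c),  ω_s=0, ω_c=1
Stage 2: ω_r = 1 − (29/81)(0−1) = 110/81
  ⇒ ω_r²/ω_c² = 110/81
Coupling ω_c² = ω_r¹ ⇒ overall = 96/67 × 110/81 = 3520/1809

3520/1809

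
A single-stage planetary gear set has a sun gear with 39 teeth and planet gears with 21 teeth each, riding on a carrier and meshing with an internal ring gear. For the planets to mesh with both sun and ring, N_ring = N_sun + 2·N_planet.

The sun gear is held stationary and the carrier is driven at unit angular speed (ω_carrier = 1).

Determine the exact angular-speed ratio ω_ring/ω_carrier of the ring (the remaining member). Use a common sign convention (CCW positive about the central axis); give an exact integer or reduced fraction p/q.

N_ring = 39 + 2·21 = 81
39(ω_s−ω_c) = −81(ω_r−ω_c),  ω_s=0, ω_c=1
ω_r = 1 − (39/81)(0−1) = 40/27
ω_r/ω_c = 40/27

40/27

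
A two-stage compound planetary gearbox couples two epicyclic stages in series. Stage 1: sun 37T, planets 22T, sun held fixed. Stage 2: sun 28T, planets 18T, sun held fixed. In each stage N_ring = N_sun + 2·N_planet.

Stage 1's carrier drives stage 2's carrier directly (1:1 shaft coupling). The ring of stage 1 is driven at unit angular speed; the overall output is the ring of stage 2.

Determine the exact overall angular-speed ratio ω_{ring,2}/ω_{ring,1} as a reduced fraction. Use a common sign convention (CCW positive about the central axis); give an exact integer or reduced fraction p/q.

Stage 1: N_ring = 37 + 2·22 = 81
Stage 1: 37(ω_s−ω_c) = −81(ω_r−ω_c),  ω_s=0, ω_r=1
Stage 1: 37(0−ω_c) = −81(1−ω_c)  ⇒  118ω_c = 81  ⇒  ω_c = 81/118
  ⇒ ω_c¹/ω_r¹ = 81/118
Stage 2: N_ring = 28 + 2·18 = 64
Stage 2: 28(ω_s−ω_c) = −64(ω_r−ω_c),  ω_s=0, ω_c=1
Stage 2: ω_r = 1 − (28/64)(0−1) = 23/16
  ⇒ ω_r²/ω_c² = 23/16
Coupling ω_c² = ω_c¹ ⇒ overall = 81/118 × 23/16 = 1863/1888

1863/1888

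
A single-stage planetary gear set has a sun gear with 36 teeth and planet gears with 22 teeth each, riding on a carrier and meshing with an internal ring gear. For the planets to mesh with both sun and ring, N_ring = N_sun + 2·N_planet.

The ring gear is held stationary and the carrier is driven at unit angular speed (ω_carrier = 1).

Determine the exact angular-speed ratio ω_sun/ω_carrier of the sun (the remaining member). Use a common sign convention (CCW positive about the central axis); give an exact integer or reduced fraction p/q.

N_ring = 36 + 2·22 = 80
36(ω_s−ω_c) = −80(ω_r−ω_c),  ω_r=0, ω_c=1
ω_s = 1 − (80/36)(0−1) = 29/9
ω_s/ω_c = 29/9

29/9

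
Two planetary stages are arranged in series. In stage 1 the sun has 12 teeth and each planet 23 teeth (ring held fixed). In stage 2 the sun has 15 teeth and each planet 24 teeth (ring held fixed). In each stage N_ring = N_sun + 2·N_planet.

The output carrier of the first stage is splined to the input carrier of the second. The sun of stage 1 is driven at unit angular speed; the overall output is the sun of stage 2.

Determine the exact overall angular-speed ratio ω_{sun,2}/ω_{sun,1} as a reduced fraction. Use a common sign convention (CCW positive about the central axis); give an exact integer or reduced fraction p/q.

156/175

Stage 1: N_ring = 12 + 2·23 = 58
Stage 1: 12(ω_s−ω_c) = −58(ω_r−ω_c),  ω_r=0, ω_s=1
Stage 1: 12(1−ω_c) = −58(0−ω_c)  ⇒  70ω_c = 12  ⇒  ω_c = 6/35
  ⇒ ω_c¹/ω_s¹ = 6/35
Stage 2: N_ring = 15 + 2·24 = 63
Stage 2: 15(ω_s−ω_c) = −63(ω_r−ω_c),  ω_r=0, ω_c=1
Stage 2: ω_s = 1 − (63/15)(0−1) = 26/5
  ⇒ ω_s²/ω_c² = 26/5
Coupling ω_c² = ω_c¹ ⇒ overall = 6/35 × 26/5 = 156/175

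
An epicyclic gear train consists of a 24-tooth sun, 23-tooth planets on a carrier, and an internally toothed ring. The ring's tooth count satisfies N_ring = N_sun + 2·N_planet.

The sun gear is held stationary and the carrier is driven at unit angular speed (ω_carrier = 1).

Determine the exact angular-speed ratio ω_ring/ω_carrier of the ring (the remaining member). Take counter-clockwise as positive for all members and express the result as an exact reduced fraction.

47/35

N_ring = 24 + 2·23 = 70
24(ω_s−ω_c) = −70(ω_r−ω_c),  ω_s=0, ω_c=1
ω_r = 1 − (24/70)(0−1) = 47/35
ω_r/ω_c = 47/35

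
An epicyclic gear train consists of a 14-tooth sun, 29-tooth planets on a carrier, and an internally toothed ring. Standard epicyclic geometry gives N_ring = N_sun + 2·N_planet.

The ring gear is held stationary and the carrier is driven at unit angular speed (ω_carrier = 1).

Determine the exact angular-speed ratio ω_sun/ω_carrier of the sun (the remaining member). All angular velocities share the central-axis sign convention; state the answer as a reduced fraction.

N_ring = 14 + 2·29 = 72
14(ω_s−ω_c) = −72(ω_r−ω_c),  ω_r=0, ω_c=1
ω_s = 1 − (72/14)(0−1) = 43/7
ω_s/ω_c = 43/7

43/7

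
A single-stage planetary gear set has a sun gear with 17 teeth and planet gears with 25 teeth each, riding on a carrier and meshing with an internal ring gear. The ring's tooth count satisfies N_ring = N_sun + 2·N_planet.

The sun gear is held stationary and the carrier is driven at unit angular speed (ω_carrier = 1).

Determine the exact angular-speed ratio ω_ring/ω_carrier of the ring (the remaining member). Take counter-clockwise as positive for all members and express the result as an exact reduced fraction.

N_ring = 17 + 2·25 = 67
17(ω_s−ω_c) = −67(ω_r−ω_c),  ω_s=0, ω_c=1
ω_r = 1 − (17/67)(0−1) = 84/67
ω_r/ω_c = 84/67

84/67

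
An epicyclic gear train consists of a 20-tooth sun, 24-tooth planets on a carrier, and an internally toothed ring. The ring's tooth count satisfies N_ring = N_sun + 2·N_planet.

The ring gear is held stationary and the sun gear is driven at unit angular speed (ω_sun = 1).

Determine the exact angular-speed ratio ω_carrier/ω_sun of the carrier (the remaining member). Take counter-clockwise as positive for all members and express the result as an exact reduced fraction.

N_ring = 20 + 2·24 = 68
20(ω_s−ω_c) = −68(ω_r−ω_c),  ω_r=0, ω_s=1
20(1−ω_c) = −68(0−ω_c)  ⇒  88ω_c = 20  ⇒  ω_c = 5/22
ω_c/ω_s = 5/22

5/22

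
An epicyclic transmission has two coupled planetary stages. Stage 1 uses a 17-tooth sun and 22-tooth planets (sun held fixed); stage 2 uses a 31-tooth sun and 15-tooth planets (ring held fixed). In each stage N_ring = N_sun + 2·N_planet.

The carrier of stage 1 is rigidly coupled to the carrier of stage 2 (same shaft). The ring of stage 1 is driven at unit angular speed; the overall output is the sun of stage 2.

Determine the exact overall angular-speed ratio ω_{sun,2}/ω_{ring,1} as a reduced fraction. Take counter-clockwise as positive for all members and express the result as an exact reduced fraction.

Stage 1: N_ring = 17 + 2·22 = 61
Stage 1: 17(ω_s−ω_c) = −61(ω_r−ω_c),  ω_s=0, ω_r=1
Stage 1: 17(0−ω_c) = −61(1−ω_c)  ⇒  78ω_c = 61  ⇒  ω_c = 61/78
  ⇒ ω_c¹/ω_r¹ = 61/78
Stage 2: N_ring = 31 + 2·15 = 61
Stage 2: 31(ω_s−ω_c) = −61(ω_r−ω_c),  ω_r=0, ω_c=1
Stage 2: ω_s = 1 − (61/31)(0−1) = 92/31
  ⇒ ω_s²/ω_c² = 92/31
Coupling ω_c² = ω_c¹ ⇒ overall = 61/78 × 92/31 = 2806/1209

2806/1209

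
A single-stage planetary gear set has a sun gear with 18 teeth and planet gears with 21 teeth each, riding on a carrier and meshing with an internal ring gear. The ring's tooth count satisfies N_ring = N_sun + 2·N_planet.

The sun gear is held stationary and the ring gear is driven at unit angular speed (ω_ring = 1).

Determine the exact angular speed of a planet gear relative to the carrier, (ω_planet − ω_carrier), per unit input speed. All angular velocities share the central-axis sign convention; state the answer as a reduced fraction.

60/91

N_ring = 18 + 2·21 = 60
18(ω_s−ω_c) = −60(ω_r−ω_c),  ω_s=0, ω_r=1
18(0−ω_c) = −60(1−ω_c)  ⇒  78ω_c = 60  ⇒  ω_c = 10/13
sun–planet: 18·(0−10/13) = −21·(ω_p−ω_c)  ⇒  ω_p−ω_c = −(18/21)·(-10/13) = 60/91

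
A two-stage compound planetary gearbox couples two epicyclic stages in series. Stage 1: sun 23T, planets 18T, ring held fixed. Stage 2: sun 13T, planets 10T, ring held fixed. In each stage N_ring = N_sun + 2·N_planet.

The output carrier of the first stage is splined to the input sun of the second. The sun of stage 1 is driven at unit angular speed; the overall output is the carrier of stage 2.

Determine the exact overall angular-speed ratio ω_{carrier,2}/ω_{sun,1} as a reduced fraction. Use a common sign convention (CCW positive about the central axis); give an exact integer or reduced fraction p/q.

13/164

Stage 1: N_ring = 23 + 2·18 = 59
Stage 1: 23(ω_s−ω_c) = −59(ω_r−ω_c),  ω_r=0, ω_s=1
Stage 1: 23(1−ω_c) = −59(0−ω_c)  ⇒  82ω_c = 23  ⇒  ω_c = 23/82
  ⇒ ω_c¹/ω_s¹ = 23/82
Stage 2: N_ring = 13 + 2·10 = 33
Stage 2: 13(ω_s−ω_c) = −33(ω_r−ω_c),  ω_r=0, ω_s=1
Stage 2: 13(1−ω_c) = −33(0−ω_c)  ⇒  46ω_c = 13  ⇒  ω_c = 13/46
  ⇒ ω_c²/ω_s² = 13/46
Coupling ω_s² = ω_c¹ ⇒ overall = 23/82 × 13/46 = 13/164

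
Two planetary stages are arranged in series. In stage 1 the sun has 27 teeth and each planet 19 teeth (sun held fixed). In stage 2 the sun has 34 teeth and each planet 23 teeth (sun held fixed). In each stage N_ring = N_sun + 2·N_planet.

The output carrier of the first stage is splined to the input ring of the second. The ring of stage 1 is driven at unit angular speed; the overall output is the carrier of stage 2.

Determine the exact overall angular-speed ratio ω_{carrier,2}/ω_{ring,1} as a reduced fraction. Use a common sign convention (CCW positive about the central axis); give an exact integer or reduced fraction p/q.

Stage 1: N_ring = 27 + 2·19 = 65
Stage 1: 27(ω_s−ω_c) = −65(ω_r−ω_c),  ω_s=0, ω_r=1
Stage 1: 27(0−ω_c) = −65(1−ω_c)  ⇒  92ω_c = 65  ⇒  ω_c = 65/92
  ⇒ ω_c¹/ω_r¹ = 65/92
Stage 2: N_ring = 34 + 2·23 = 80
Stage 2: 34(ω_s−ω_c) = −80(ω_r−ω_c),  ω_s=0, ω_r=1
Stage 2: 34(0−ω_c) = −80(1−ω_c)  ⇒  114ω_c = 80  ⇒  ω_c = 40/57
  ⇒ ω_c²/ω_r² = 40/57
Coupling ω_r² = ω_c¹ ⇒ overall = 65/92 × 40/57 = 650/1311

650/1311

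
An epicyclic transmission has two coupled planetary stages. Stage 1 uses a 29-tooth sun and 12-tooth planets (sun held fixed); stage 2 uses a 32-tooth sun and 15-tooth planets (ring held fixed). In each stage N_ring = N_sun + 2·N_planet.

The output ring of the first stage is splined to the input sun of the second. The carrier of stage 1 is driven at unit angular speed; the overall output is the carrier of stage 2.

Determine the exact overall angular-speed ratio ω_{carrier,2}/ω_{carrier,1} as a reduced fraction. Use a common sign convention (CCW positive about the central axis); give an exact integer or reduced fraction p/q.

1312/2491

Stage 1: N_ring = 29 + 2·12 = 53
Stage 1: 29(ω_s−ω_c) = −53(ω_r−ω_c),  ω_s=0, ω_c=1
Stage 1: ω_r = 1 − (29/53)(0−1) = 82/53
  ⇒ ω_r¹/ω_c¹ = 82/53
Stage 2: N_ring = 32 + 2·15 = 62
Stage 2: 32(ω_s−ω_c) = −62(ω_r−ω_c),  ω_r=0, ω_s=1
Stage 2: 32(1−ω_c) = −62(0−ω_c)  ⇒  94ω_c = 32  ⇒  ω_c = 16/47
  ⇒ ω_c²/ω_s² = 16/47
Coupling ω_s² = ω_r¹ ⇒ overall = 82/53 × 16/47 = 1312/2491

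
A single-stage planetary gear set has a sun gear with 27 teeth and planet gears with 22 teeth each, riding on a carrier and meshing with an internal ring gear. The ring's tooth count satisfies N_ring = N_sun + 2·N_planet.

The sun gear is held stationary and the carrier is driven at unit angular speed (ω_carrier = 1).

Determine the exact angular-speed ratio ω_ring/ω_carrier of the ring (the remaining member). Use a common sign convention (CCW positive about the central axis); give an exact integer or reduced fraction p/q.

98/71

N_ring = 27 + 2·22 = 71
27(ω_s−ω_c) = −71(ω_r−ω_c),  ω_s=0, ω_c=1
ω_r = 1 − (27/71)(0−1) = 98/71
ω_r/ω_c = 98/71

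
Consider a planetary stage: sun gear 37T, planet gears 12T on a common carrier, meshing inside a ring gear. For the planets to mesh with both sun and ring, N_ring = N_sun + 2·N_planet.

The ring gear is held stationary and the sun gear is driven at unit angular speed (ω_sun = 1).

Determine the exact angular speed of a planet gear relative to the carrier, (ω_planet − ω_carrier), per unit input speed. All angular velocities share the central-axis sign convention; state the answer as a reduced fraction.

-2257/1176

N_ring = 37 + 2·12 = 61
37(ω_s−ω_c) = −61(ω_r−ω_c),  ω_r=0, ω_s=1
37(1−ω_c) = −61(0−ω_c)  ⇒  98ω_c = 37  ⇒  ω_c = 37/98
sun–planet: 37·(1−37/98) = −12·(ω_p−ω_c)  ⇒  ω_p−ω_c = −(37/12)·(61/98) = -2257/1176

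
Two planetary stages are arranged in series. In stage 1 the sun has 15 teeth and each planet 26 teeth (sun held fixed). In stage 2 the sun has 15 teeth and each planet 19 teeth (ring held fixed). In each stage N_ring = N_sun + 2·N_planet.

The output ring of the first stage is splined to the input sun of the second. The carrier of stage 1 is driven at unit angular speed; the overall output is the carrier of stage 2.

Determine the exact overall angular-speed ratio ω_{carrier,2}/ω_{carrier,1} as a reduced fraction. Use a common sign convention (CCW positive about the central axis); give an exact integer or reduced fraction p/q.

Stage 1: N_ring = 15 + 2·26 = 67
Stage 1: 15(ω_s−ω_c) = −67(ω_r−ω_c),  ω_s=0, ω_c=1
Stage 1: ω_r = 1 − (15/67)(0−1) = 82/67
  ⇒ ω_r¹/ω_c¹ = 82/67
Stage 2: N_ring = 15 + 2·19 = 53
Stage 2: 15(ω_s−ω_c) = −53(ω_r−ω_c),  ω_r=0, ω_s=1
Stage 2: 15(1−ω_c) = −53(0−ω_c)  ⇒  68ω_c = 15  ⇒  ω_c = 15/68
  ⇒ ω_c²/ω_s² = 15/68
Coupling ω_s² = ω_r¹ ⇒ overall = 82/67 × 15/68 = 615/2278

615/2278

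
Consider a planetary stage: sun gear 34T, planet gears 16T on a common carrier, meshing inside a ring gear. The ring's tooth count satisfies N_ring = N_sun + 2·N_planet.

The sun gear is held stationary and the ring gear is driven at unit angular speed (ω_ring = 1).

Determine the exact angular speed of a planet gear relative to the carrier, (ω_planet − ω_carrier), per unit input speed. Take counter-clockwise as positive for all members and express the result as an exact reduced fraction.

N_ring = 34 + 2·16 = 66
34(ω_s−ω_c) = −66(ω_r−ω_c),  ω_s=0, ω_r=1
34(0−ω_c) = −66(1−ω_c)  ⇒  100ω_c = 66  ⇒  ω_c = 33/50
sun–planet: 34·(0−33/50) = −16·(ω_p−ω_c)  ⇒  ω_p−ω_c = −(34/16)·(-33/50) = 561/400

561/400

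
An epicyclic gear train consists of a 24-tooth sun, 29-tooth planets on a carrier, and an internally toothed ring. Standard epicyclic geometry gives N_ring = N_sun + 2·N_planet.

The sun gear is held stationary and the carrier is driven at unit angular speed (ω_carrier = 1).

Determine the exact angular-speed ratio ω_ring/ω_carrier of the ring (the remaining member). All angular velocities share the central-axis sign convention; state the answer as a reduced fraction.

N_ring = 24 + 2·29 = 82
24(ω_s−ω_c) = −82(ω_r−ω_c),  ω_s=0, ω_c=1
ω_r = 1 − (24/82)(0−1) = 53/41
ω_r/ω_c = 53/41

53/41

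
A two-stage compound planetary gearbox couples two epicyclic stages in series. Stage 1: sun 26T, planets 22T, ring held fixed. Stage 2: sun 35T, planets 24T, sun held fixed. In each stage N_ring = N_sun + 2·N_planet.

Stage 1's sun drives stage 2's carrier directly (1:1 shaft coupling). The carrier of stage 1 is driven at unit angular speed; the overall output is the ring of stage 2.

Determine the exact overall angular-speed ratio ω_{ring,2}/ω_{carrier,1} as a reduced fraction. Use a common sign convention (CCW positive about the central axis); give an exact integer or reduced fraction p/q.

Stage 1: N_ring = 26 + 2·22 = 70
Stage 1: 26(ω_s−ω_c) = −70(ω_r−ω_c),  ω_r=0, ω_c=1
Stage 1: ω_s = 1 − (70/26)(0−1) = 48/13
  ⇒ ω_s¹/ω_c¹ = 48/13
Stage 2: N_ring = 35 + 2·24 = 83
Stage 2: 35(ω_s−ω_c) = −83(ω_r−ω_c),  ω_s=0, ω_c=1
Stage 2: ω_r = 1 − (35/83)(0−1) = 118/83
  ⇒ ω_r²/ω_c² = 118/83
Coupling ω_c² = ω_s¹ ⇒ overall = 48/13 × 118/83 = 5664/1079

5664/1079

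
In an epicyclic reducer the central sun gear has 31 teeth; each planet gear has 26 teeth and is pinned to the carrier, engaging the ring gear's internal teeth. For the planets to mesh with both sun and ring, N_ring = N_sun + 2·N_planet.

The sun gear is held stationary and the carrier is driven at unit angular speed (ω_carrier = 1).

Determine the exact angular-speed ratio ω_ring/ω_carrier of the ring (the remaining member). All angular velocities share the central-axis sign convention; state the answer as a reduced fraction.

N_ring = 31 + 2·26 = 83
31(ω_s−ω_c) = −83(ω_r−ω_c),  ω_s=0, ω_c=1
ω_r = 1 − (31/83)(0−1) = 114/83
ω_r/ω_c = 114/83

114/83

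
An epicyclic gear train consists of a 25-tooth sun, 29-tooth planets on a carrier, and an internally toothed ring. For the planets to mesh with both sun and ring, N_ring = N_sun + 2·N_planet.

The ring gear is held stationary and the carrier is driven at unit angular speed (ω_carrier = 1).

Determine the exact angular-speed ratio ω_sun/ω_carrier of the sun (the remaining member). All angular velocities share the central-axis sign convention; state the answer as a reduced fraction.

108/25

N_ring = 25 + 2·29 = 83
25(ω_s−ω_c) = −83(ω_r−ω_c),  ω_r=0, ω_c=1
ω_s = 1 − (83/25)(0−1) = 108/25
ω_s/ω_c = 108/25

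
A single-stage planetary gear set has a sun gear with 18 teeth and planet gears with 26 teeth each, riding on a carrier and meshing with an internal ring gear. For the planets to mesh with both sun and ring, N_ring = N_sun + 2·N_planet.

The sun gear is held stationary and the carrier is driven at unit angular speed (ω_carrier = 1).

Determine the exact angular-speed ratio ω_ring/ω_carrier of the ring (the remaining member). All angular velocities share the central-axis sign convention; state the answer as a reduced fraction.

44/35

N_ring = 18 + 2·26 = 70
18(ω_s−ω_c) = −70(ω_r−ω_c),  ω_s=0, ω_c=1
ω_r = 1 − (18/70)(0−1) = 44/35
ω_r/ω_c = 44/35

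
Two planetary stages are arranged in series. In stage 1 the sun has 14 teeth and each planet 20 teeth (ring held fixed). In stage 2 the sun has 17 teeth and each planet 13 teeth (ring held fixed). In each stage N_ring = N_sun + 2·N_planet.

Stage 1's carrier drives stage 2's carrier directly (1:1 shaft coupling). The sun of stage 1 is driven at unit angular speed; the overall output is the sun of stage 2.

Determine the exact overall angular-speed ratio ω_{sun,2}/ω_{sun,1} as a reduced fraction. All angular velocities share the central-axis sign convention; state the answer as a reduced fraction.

210/289

Stage 1: N_ring = 14 + 2·20 = 54
Stage 1: 14(ω_s−ω_c) = −54(ω_r−ω_c),  ω_r=0, ω_s=1
Stage 1: 14(1−ω_c) = −54(0−ω_c)  ⇒  68ω_c = 14  ⇒  ω_c = 7/34
  ⇒ ω_c¹/ω_s¹ = 7/34
Stage 2: N_ring = 17 + 2·13 = 43
Stage 2: 17(ω_s−ω_c) = −43(ω_r−ω_c),  ω_r=0, ω_c=1
Stage 2: ω_s = 1 − (43/17)(0−1) = 60/17
  ⇒ ω_s²/ω_c² = 60/17
Coupling ω_c² = ω_c¹ ⇒ overall = 7/34 × 60/17 = 210/289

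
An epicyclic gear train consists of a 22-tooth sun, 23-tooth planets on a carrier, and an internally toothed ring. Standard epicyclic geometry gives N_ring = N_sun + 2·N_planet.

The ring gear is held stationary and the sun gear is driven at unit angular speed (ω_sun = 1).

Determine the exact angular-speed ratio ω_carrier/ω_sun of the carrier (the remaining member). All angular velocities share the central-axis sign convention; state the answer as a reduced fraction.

N_ring = 22 + 2·23 = 68
22(ω_s−ω_c) = −68(ω_r−ω_c),  ω_r=0, ω_s=1
22(1−ω_c) = −68(0−ω_c)  ⇒  90ω_c = 22  ⇒  ω_c = 11/45
ω_c/ω_s = 11/45

11/45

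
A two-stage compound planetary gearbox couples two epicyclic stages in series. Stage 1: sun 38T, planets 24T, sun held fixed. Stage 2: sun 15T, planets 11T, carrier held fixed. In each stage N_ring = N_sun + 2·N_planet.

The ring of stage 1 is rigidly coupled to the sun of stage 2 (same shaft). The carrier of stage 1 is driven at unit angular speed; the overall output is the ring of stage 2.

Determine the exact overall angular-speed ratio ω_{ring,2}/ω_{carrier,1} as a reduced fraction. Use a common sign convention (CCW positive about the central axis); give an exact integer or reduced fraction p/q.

-930/1591

Stage 1: N_ring = 38 + 2·24 = 86
Stage 1: 38(ω_s−ω_c) = −86(ω_r−ω_c),  ω_s=0, ω_c=1
Stage 1: ω_r = 1 − (38/86)(0−1) = 62/43
  ⇒ ω_r¹/ω_c¹ = 62/43
Stage 2: N_ring = 15 + 2·11 = 37
Stage 2: 15(ω_s−ω_c) = −37(ω_r−ω_c),  ω_c=0, ω_s=1
Stage 2: ω_r = 0 − (15/37)(1−0) = -15/37
  ⇒ ω_r²/ω_s² = -15/37
Coupling ω_s² = ω_r¹ ⇒ overall = 62/43 × -15/37 = -930/1591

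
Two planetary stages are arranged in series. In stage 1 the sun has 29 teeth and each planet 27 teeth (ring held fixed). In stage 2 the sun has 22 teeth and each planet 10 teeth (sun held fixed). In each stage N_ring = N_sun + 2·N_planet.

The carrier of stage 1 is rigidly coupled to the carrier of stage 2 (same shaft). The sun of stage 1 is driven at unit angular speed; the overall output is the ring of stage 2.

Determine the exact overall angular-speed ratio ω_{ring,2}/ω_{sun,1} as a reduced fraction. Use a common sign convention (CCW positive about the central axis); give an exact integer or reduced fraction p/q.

58/147

Stage 1: N_ring = 29 + 2·27 = 83
Stage 1: 29(ω_s−ω_c) = −83(ω_r−ω_c),  ω_r=0, ω_s=1
Stage 1: 29(1−ω_c) = −83(0−ω_c)  ⇒  112ω_c = 29  ⇒  ω_c = 29/112
  ⇒ ω_c¹/ω_s¹ = 29/112
Stage 2: N_ring = 22 + 2·10 = 42
Stage 2: 22(ω_s−ω_c) = −42(ω_r−ω_c),  ω_s=0, ω_c=1
Stage 2: ω_r = 1 − (22/42)(0−1) = 32/21
  ⇒ ω_r²/ω_c² = 32/21
Coupling ω_c² = ω_c¹ ⇒ overall = 29/112 × 32/21 = 58/147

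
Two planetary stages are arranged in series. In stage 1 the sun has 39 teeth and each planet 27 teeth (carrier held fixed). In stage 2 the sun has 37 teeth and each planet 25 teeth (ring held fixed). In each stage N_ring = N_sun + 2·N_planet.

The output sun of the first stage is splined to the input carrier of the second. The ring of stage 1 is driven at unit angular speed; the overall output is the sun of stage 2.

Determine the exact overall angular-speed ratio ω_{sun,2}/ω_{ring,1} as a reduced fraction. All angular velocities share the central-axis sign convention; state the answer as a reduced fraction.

Stage 1: N_ring = 39 + 2·27 = 93
Stage 1: 39(ω_s−ω_c) = −93(ω_r−ω_c),  ω_c=0, ω_r=1
Stage 1: ω_s = 0 − (93/39)(1−0) = -31/13
  ⇒ ω_s¹/ω_r¹ = -31/13
Stage 2: N_ring = 37 + 2·25 = 87
Stage 2: 37(ω_s−ω_c) = −87(ω_r−ω_c),  ω_r=0, ω_c=1
Stage 2: ω_s = 1 − (87/37)(0−1) = 124/37
  ⇒ ω_s²/ω_c² = 124/37
Coupling ω_c² = ω_s¹ ⇒ overall = -31/13 × 124/37 = -3844/481

-3844/481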